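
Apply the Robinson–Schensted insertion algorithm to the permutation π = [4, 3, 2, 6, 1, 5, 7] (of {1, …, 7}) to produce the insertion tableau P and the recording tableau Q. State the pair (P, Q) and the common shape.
P = [1, 5, 7] / [2, 6] / [3] / [4];  Q = [1, 4, 7] / [2, 6] / [3] / [5];  common shape = (3, 2, 1, 1)

Row-insert the values π_1, π_2, … into P one at a time, bumping the leftmost entry strictly greater than the inserted value down to the next row. The recording tableau Q records, in position (i, j), the step at which that cell was added to P.
  Insert 4 (step 1): P = [4];  Q = [1]
  Insert 3 (step 2): P = [3] / [4];  Q = [1] / [2]
  Insert 2 (step 3): P = [2] / [3] / [4];  Q = [1] / [2] / [3]
  Insert 6 (step 4): P = [2, 6] / [3] / [4];  Q = [1, 4] / [2] / [3]
  Insert 1 (step 5): P = [1, 6] / [2] / [3] / [4];  Q = [1, 4] / [2] / [3] / [5]
  Insert 5 (step 6): P = [1, 5] / [2, 6] / [3] / [4];  Q = [1, 4] / [2, 6] / [3] / [5]
  Insert 7 (step 7): P = [1, 5, 7] / [2, 6] / [3] / [4];  Q = [1, 4, 7] / [2, 6] / [3] / [5]
Final shape: (3, 2, 1, 1).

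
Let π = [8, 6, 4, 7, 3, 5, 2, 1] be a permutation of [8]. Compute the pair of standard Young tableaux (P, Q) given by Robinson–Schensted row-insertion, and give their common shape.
P = [1, 5] / [2, 7] / [3] / [4] / [6] / [8];  Q = [1, 4] / [2, 6] / [3] / [5] / [7] / [8];  common shape = (2, 2, 1, 1, 1, 1)

Row-insert the values π_1, π_2, … into P one at a time, bumping the leftmost entry strictly greater than the inserted value down to the next row. The recording tableau Q records, in position (i, j), the step at which that cell was added to P.
  Insert 8 (step 1): P = [8];  Q = [1]
  Insert 6 (step 2): P = [6] / [8];  Q = [1] / [2]
  Insert 4 (step 3): P = [4] / [6] / [8];  Q = [1] / [2] / [3]
  Insert 7 (step 4): P = [4, 7] / [6] / [8];  Q = [1, 4] / [2] / [3]
  Insert 3 (step 5): P = [3, 7] / [4] / [6] / [8];  Q = [1, 4] / [2] / [3] / [5]
  Insert 5 (step 6): P = [3, 5] / [4, 7] / [6] / [8];  Q = [1, 4] / [2, 6] / [3] / [5]
  Insert 2 (step 7): P = [2, 5] / [3, 7] / [4] / [6] / [8];  Q = [1, 4] / [2, 6] / [3] / [5] / [7]
  Insert 1 (step 8): P = [1, 5] / [2, 7] / [3] / [4] / [6] / [8];  Q = [1, 4] / [2, 6] / [3] / [5] / [7] / [8]
Final shape: (2, 2, 1, 1, 1, 1).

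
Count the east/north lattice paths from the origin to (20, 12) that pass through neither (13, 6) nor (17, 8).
Number of paths = 155623503

Inclusion–exclusion. Total paths: C(32, 20) = 225792840. Through P₁: C(19, 13)·C(13, 7) = 46558512. Through P₂: C(25, 17)·C(7, 3) = 37855125. Since P₁ is strictly southwest of P₂, a monotone path through both must visit P₁ then P₂; paths through both = C(19, 13)·C(6, 4)·C(7, 3) = 14244300. Avoid both = 225792840 − 46558512 − 37855125 + 14244300 = 155623503.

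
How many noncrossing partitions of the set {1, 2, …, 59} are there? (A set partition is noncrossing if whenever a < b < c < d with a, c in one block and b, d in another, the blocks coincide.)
C_59 = 405944995127576985730643443367112

These noncrossing partitions are counted by the Catalan number C_n = (1/(n + 1)) · C(2n, n). For n = 59: C_59 = (1/60) · C(118, 59) = 24356699707654619143838606602026720/60 = 405944995127576985730643443367112.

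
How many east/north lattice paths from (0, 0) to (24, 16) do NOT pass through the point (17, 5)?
Number of paths = 62014048434

Total paths from (0, 0) to (24, 16): C(40, 24) = 62852101650. Paths through (17, 5): (paths (0, 0) → (17, 5)) × (paths (17, 5) → (24, 16)) = C(22, 17) · C(18, 7) = 26334 · 31824 = 838053216. Avoidance count = 62852101650 − 838053216 = 62014048434.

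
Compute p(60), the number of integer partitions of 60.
p(60) = 966467

Compute p(n) via the recurrence p(n, m) = p(n, m−1) + p(n−m, m), where p(n, m) counts partitions of n with all parts ≤ m and p(n) = p(n, n). The base cases are p(0, m) = 1 and p(n, 0) = 0 for n > 0. Filling the table yields p(60) = 966467. (Euler's pentagonal recurrence is an alternative.)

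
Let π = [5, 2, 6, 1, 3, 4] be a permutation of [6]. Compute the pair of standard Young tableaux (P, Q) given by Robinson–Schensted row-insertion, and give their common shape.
P = [1, 3, 4] / [2, 6] / [5];  Q = [1, 3, 6] / [2, 5] / [4];  common shape = (3, 2, 1)

Row-insert the values π_1, π_2, … into P one at a time, bumping the leftmost entry strictly greater than the inserted value down to the next row. The recording tableau Q records, in position (i, j), the step at which that cell was added to P.
  Insert 5 (step 1): P = [5];  Q = [1]
  Insert 2 (step 2): P = [2] / [5];  Q = [1] / [2]
  Insert 6 (step 3): P = [2, 6] / [5];  Q = [1, 3] / [2]
  Insert 1 (step 4): P = [1, 6] / [2] / [5];  Q = [1, 3] / [2] / [4]
  Insert 3 (step 5): P = [1, 3] / [2, 6] / [5];  Q = [1, 3] / [2, 5] / [4]
  Insert 4 (step 6): P = [1, 3, 4] / [2, 6] / [5];  Q = [1, 3, 6] / [2, 5] / [4]
Final shape: (3, 2, 1).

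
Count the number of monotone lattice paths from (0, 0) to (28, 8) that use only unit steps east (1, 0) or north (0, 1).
Number of paths = 30260340

A monotone lattice path from (0, 0) to (28, 8) consists of 28 east steps and 8 north steps in some order, so it is determined by which 28 of the 36 steps are east. The count is C(36, 28) = 30260340.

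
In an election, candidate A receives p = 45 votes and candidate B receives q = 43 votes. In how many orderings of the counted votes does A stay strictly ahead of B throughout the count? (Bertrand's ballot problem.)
Strict-lead orderings = 583300119592996693088040

Total orderings of the 88 votes with 45 for A: C(88, 45) = 25665205262091854495873760. By the Bertrand ballot formula (Cycle Lemma / reflection principle), the number of orderings in which A is strictly ahead of B throughout is (p − q)/(p + q) · C(p + q, p) = (45 − 43)/(45 + 43) · 25665205262091854495873760 = 583300119592996693088040.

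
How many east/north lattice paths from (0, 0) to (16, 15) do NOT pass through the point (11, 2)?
Number of paths = 299871891

Total paths from (0, 0) to (16, 15): C(31, 16) = 300540195. Paths through (11, 2): (paths (0, 0) → (11, 2)) × (paths (11, 2) → (16, 15)) = C(13, 11) · C(18, 5) = 78 · 8568 = 668304. Avoidance count = 300540195 − 668304 = 299871891.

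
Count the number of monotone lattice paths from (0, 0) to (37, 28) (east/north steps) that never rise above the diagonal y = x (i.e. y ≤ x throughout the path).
Number of paths = 517212439858041200

By the reflection principle (André's argument), the number of monotone paths to (37, 28) with n ≤ m that never go above y = x is C(65, 37) − C(65, 38) = 1965407271460556560 − 1448194831602515360 = 517212439858041200.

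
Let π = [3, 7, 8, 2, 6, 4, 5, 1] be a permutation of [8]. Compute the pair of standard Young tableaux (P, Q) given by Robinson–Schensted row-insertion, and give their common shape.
P = [1, 4, 5] / [2, 6, 8] / [3] / [7];  Q = [1, 2, 3] / [4, 5, 7] / [6] / [8];  common shape = (3, 3, 1, 1)

Row-insert the values π_1, π_2, … into P one at a time, bumping the leftmost entry strictly greater than the inserted value down to the next row. The recording tableau Q records, in position (i, j), the step at which that cell was added to P.
  Insert 3 (step 1): P = [3];  Q = [1]
  Insert 7 (step 2): P = [3, 7];  Q = [1, 2]
  Insert 8 (step 3): P = [3, 7, 8];  Q = [1, 2, 3]
  Insert 2 (step 4): P = [2, 7, 8] / [3];  Q = [1, 2, 3] / [4]
  Insert 6 (step 5): P = [2, 6, 8] / [3, 7];  Q = [1, 2, 3] / [4, 5]
  Insert 4 (step 6): P = [2, 4, 8] / [3, 6] / [7];  Q = [1, 2, 3] / [4, 5] / [6]
  Insert 5 (step 7): P = [2, 4, 5] / [3, 6, 8] / [7];  Q = [1, 2, 3] / [4, 5, 7] / [6]
  Insert 1 (step 8): P = [1, 4, 5] / [2, 6, 8] / [3] / [7];  Q = [1, 2, 3] / [4, 5, 7] / [6] / [8]
Final shape: (3, 3, 1, 1).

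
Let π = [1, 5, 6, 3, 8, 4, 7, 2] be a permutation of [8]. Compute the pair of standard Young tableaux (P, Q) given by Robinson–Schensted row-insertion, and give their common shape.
P = [1, 2, 4, 7] / [3, 6, 8] / [5];  Q = [1, 2, 3, 5] / [4, 6, 7] / [8];  common shape = (4, 3, 1)

Row-insert the values π_1, π_2, … into P one at a time, bumping the leftmost entry strictly greater than the inserted value down to the next row. The recording tableau Q records, in position (i, j), the step at which that cell was added to P.
  Insert 1 (step 1): P = [1];  Q = [1]
  Insert 5 (step 2): P = [1, 5];  Q = [1, 2]
  Insert 6 (step 3): P = [1, 5, 6];  Q = [1, 2, 3]
  Insert 3 (step 4): P = [1, 3, 6] / [5];  Q = [1, 2, 3] / [4]
  Insert 8 (step 5): P = [1, 3, 6, 8] / [5];  Q = [1, 2, 3, 5] / [4]
  Insert 4 (step 6): P = [1, 3, 4, 8] / [5, 6];  Q = [1, 2, 3, 5] / [4, 6]
  Insert 7 (step 7): P = [1, 3, 4, 7] / [5, 6, 8];  Q = [1, 2, 3, 5] / [4, 6, 7]
  Insert 2 (step 8): P = [1, 2, 4, 7] / [3, 6, 8] / [5];  Q = [1, 2, 3, 5] / [4, 6, 7] / [8]
Final shape: (4, 3, 1).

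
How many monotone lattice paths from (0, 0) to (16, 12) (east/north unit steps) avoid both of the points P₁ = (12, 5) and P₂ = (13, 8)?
Number of paths = 22123885

Inclusion–exclusion. Total paths: C(28, 16) = 30421755. Through P₁: C(17, 12)·C(11, 4) = 2042040. Through P₂: C(21, 13)·C(7, 3) = 7122150. Since P₁ is strictly southwest of P₂, a monotone path through both must visit P₁ then P₂; paths through both = C(17, 12)·C(4, 1)·C(7, 3) = 866320. Avoid both = 30421755 − 2042040 − 7122150 + 866320 = 22123885.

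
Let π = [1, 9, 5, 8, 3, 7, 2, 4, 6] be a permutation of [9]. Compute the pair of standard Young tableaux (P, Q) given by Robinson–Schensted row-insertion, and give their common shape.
P = [1, 2, 4, 6] / [3, 7] / [5, 8] / [9];  Q = [1, 2, 4, 9] / [3, 6] / [5, 8] / [7];  common shape = (4, 2, 2, 1)

Row-insert the values π_1, π_2, … into P one at a time, bumping the leftmost entry strictly greater than the inserted value down to the next row. The recording tableau Q records, in position (i, j), the step at which that cell was added to P.
  Insert 1 (step 1): P = [1];  Q = [1]
  Insert 9 (step 2): P = [1, 9];  Q = [1, 2]
  Insert 5 (step 3): P = [1, 5] / [9];  Q = [1, 2] / [3]
  Insert 8 (step 4): P = [1, 5, 8] / [9];  Q = [1, 2, 4] / [3]
  Insert 3 (step 5): P = [1, 3, 8] / [5] / [9];  Q = [1, 2, 4] / [3] / [5]
  Insert 7 (step 6): P = [1, 3, 7] / [5, 8] / [9];  Q = [1, 2, 4] / [3, 6] / [5]
  Insert 2 (step 7): P = [1, 2, 7] / [3, 8] / [5] / [9];  Q = [1, 2, 4] / [3, 6] / [5] / [7]
  Insert 4 (step 8): P = [1, 2, 4] / [3, 7] / [5, 8] / [9];  Q = [1, 2, 4] / [3, 6] / [5, 8] / [7]
  Insert 6 (step 9): P = [1, 2, 4, 6] / [3, 7] / [5, 8] / [9];  Q = [1, 2, 4, 9] / [3, 6] / [5, 8] / [7]
Final shape: (4, 2, 2, 1).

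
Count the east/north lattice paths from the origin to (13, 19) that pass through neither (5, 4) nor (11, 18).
Number of paths = 196453446

Inclusion–exclusion. Total paths: C(32, 13) = 347373600. Through P₁: C(9, 5)·C(23, 8) = 61779564. Through P₂: C(29, 11)·C(3, 2) = 103791870. Since P₁ is strictly southwest of P₂, a monotone path through both must visit P₁ then P₂; paths through both = C(9, 5)·C(20, 6)·C(3, 2) = 14651280. Avoid both = 347373600 − 61779564 − 103791870 + 14651280 = 196453446.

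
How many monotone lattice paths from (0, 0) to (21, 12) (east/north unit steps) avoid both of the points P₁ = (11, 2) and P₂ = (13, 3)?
Number of paths = 332481292

Inclusion–exclusion. Total paths: C(33, 21) = 354817320. Through P₁: C(13, 11)·C(20, 10) = 14410968. Through P₂: C(16, 13)·C(17, 8) = 13613600. Since P₁ is strictly southwest of P₂, a monotone path through both must visit P₁ then P₂; paths through both = C(13, 11)·C(3, 2)·C(17, 8) = 5688540. Avoid both = 354817320 − 14410968 − 13613600 + 5688540 = 332481292.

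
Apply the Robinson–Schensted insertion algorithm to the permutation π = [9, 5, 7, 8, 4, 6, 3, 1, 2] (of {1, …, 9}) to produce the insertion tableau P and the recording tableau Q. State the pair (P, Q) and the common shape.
P = [1, 2, 8] / [3, 6] / [4, 7] / [5] / [9];  Q = [1, 3, 4] / [2, 6] / [5, 9] / [7] / [8];  common shape = (3, 2, 2, 1, 1)

Row-insert the values π_1, π_2, … into P one at a time, bumping the leftmost entry strictly greater than the inserted value down to the next row. The recording tableau Q records, in position (i, j), the step at which that cell was added to P.
  Insert 9 (step 1): P = [9];  Q = [1]
  Insert 5 (step 2): P = [5] / [9];  Q = [1] / [2]
  Insert 7 (step 3): P = [5, 7] / [9];  Q = [1, 3] / [2]
  Insert 8 (step 4): P = [5, 7, 8] / [9];  Q = [1, 3, 4] / [2]
  Insert 4 (step 5): P = [4, 7, 8] / [5] / [9];  Q = [1, 3, 4] / [2] / [5]
  Insert 6 (step 6): P = [4, 6, 8] / [5, 7] / [9];  Q = [1, 3, 4] / [2, 6] / [5]
  Insert 3 (step 7): P = [3, 6, 8] / [4, 7] / [5] / [9];  Q = [1, 3, 4] / [2, 6] / [5] / [7]
  Insert 1 (step 8): P = [1, 6, 8] / [3, 7] / [4] / [5] / [9];  Q = [1, 3, 4] / [2, 6] / [5] / [7] / [8]
  Insert 2 (step 9): P = [1, 2, 8] / [3, 6] / [4, 7] / [5] / [9];  Q = [1, 3, 4] / [2, 6] / [5, 9] / [7] / [8]
Final shape: (3, 2, 2, 1, 1).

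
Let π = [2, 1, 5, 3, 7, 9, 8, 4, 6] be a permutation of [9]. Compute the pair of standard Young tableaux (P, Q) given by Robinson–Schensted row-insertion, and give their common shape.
P = [1, 3, 4, 6] / [2, 5, 7, 8] / [9];  Q = [1, 3, 5, 6] / [2, 4, 7, 9] / [8];  common shape = (4, 4, 1)

Row-insert the values π_1, π_2, … into P one at a time, bumping the leftmost entry strictly greater than the inserted value down to the next row. The recording tableau Q records, in position (i, j), the step at which that cell was added to P.
  Insert 2 (step 1): P = [2];  Q = [1]
  Insert 1 (step 2): P = [1] / [2];  Q = [1] / [2]
  Insert 5 (step 3): P = [1, 5] / [2];  Q = [1, 3] / [2]
  Insert 3 (step 4): P = [1, 3] / [2, 5];  Q = [1, 3] / [2, 4]
  Insert 7 (step 5): P = [1, 3, 7] / [2, 5];  Q = [1, 3, 5] / [2, 4]
  Insert 9 (step 6): P = [1, 3, 7, 9] / [2, 5];  Q = [1, 3, 5, 6] / [2, 4]
  Insert 8 (step 7): P = [1, 3, 7, 8] / [2, 5, 9];  Q = [1, 3, 5, 6] / [2, 4, 7]
  Insert 4 (step 8): P = [1, 3, 4, 8] / [2, 5, 7] / [9];  Q = [1, 3, 5, 6] / [2, 4, 7] / [8]
  Insert 6 (step 9): P = [1, 3, 4, 6] / [2, 5, 7, 8] / [9];  Q = [1, 3, 5, 6] / [2, 4, 7, 9] / [8]
Final shape: (4, 4, 1).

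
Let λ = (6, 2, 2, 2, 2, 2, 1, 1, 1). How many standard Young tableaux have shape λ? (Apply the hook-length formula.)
# SYT of shape (6, 2, 2, 2, 2, 2, 1, 1, 1) = 3325608

Hook-length formula: f^λ = n! / Π hook(c), product over all cells c of the Young diagram. For λ = (6, 2, 2, 2, 2, 2, 1, 1, 1), n = 19 boxes. Hook lengths by row (left-to-right, top-to-bottom): [14, 10, 4, 3, 2, 1]; [9, 5]; [8, 4]; [7, 3]; [6, 2]; [5, 1]; [3]; [2]; [1]. Product of hooks = 36578304000. So f^λ = 19! / 36578304000 = 121645100408832000 / 36578304000 = 3325608.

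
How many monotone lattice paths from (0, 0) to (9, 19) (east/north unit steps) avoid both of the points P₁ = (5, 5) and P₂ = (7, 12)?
Number of paths = 4648404

Inclusion–exclusion. Total paths: C(28, 9) = 6906900. Through P₁: C(10, 5)·C(18, 4) = 771120. Through P₂: C(19, 7)·C(9, 2) = 1813968. Since P₁ is strictly southwest of P₂, a monotone path through both must visit P₁ then P₂; paths through both = C(10, 5)·C(9, 2)·C(9, 2) = 326592. Avoid both = 6906900 − 771120 − 1813968 + 326592 = 4648404.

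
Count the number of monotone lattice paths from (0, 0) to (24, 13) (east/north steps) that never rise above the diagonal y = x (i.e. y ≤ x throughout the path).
Number of paths = 1709984304

By the reflection principle (André's argument), the number of monotone paths to (24, 13) with n ≤ m that never go above y = x is C(37, 24) − C(37, 25) = 3562467300 − 1852482996 = 1709984304.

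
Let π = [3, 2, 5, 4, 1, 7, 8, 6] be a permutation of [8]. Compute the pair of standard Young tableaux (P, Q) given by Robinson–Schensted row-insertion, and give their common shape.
P = [1, 4, 6, 8] / [2, 5, 7] / [3];  Q = [1, 3, 6, 7] / [2, 4, 8] / [5];  common shape = (4, 3, 1)

Row-insert the values π_1, π_2, … into P one at a time, bumping the leftmost entry strictly greater than the inserted value down to the next row. The recording tableau Q records, in position (i, j), the step at which that cell was added to P.
  Insert 3 (step 1): P = [3];  Q = [1]
  Insert 2 (step 2): P = [2] / [3];  Q = [1] / [2]
  Insert 5 (step 3): P = [2, 5] / [3];  Q = [1, 3] / [2]
  Insert 4 (step 4): P = [2, 4] / [3, 5];  Q = [1, 3] / [2, 4]
  Insert 1 (step 5): P = [1, 4] / [2, 5] / [3];  Q = [1, 3] / [2, 4] / [5]
  Insert 7 (step 6): P = [1, 4, 7] / [2, 5] / [3];  Q = [1, 3, 6] / [2, 4] / [5]
  Insert 8 (step 7): P = [1, 4, 7, 8] / [2, 5] / [3];  Q = [1, 3, 6, 7] / [2, 4] / [5]
  Insert 6 (step 8): P = [1, 4, 6, 8] / [2, 5, 7] / [3];  Q = [1, 3, 6, 7] / [2, 4, 8] / [5]
Final shape: (4, 3, 1).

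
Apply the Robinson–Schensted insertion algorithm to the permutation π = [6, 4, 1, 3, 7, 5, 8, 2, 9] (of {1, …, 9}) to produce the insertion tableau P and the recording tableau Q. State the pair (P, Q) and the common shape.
P = [1, 2, 5, 8, 9] / [3, 7] / [4] / [6];  Q = [1, 4, 5, 7, 9] / [2, 6] / [3] / [8];  common shape = (5, 2, 1, 1)

Row-insert the values π_1, π_2, … into P one at a time, bumping the leftmost entry strictly greater than the inserted value down to the next row. The recording tableau Q records, in position (i, j), the step at which that cell was added to P.
  Insert 6 (step 1): P = [6];  Q = [1]
  Insert 4 (step 2): P = [4] / [6];  Q = [1] / [2]
  Insert 1 (step 3): P = [1] / [4] / [6];  Q = [1] / [2] / [3]
  Insert 3 (step 4): P = [1, 3] / [4] / [6];  Q = [1, 4] / [2] / [3]
  Insert 7 (step 5): P = [1, 3, 7] / [4] / [6];  Q = [1, 4, 5] / [2] / [3]
  Insert 5 (step 6): P = [1, 3, 5] / [4, 7] / [6];  Q = [1, 4, 5] / [2, 6] / [3]
  Insert 8 (step 7): P = [1, 3, 5, 8] / [4, 7] / [6];  Q = [1, 4, 5, 7] / [2, 6] / [3]
  Insert 2 (step 8): P = [1, 2, 5, 8] / [3, 7] / [4] / [6];  Q = [1, 4, 5, 7] / [2, 6] / [3] / [8]
  Insert 9 (step 9): P = [1, 2, 5, 8, 9] / [3, 7] / [4] / [6];  Q = [1, 4, 5, 7, 9] / [2, 6] / [3] / [8]
Final shape: (5, 2, 1, 1).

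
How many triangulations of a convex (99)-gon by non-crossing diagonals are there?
C_97 = 14657929356129575437016877846657032761712954950899755100

These polygon triangulations are counted by the Catalan number C_n = (1/(n + 1)) · C(2n, n). For n = 97: C_97 = (1/98) · C(194, 97) = 1436477076900698392827654028972389210647869585188175999800/98 = 14657929356129575437016877846657032761712954950899755100.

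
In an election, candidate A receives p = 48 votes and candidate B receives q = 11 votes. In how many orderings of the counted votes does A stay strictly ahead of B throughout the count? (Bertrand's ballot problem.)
Strict-lead orderings = 175512804285

Total orderings of the 59 votes with 48 for A: C(59, 48) = 279871768995. By the Bertrand ballot formula (Cycle Lemma / reflection principle), the number of orderings in which A is strictly ahead of B throughout is (p − q)/(p + q) · C(p + q, p) = (48 − 11)/(48 + 11) · 279871768995 = 175512804285.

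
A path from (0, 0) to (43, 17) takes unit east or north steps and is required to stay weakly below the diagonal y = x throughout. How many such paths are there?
Number of paths = 237613302827775

By the reflection principle (André's argument), the number of monotone paths to (43, 17) with n ≤ m that never go above y = x is C(60, 43) − C(60, 44) = 387221678682300 − 149608375854525 = 237613302827775.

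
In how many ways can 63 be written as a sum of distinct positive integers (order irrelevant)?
q(63) = 14848

A partition into distinct parts is a strictly decreasing sequence summing to n. The recurrence d(n, m) = d(n, m−1) + d(n−m, m−1) (use part m at most once) with q(n) = d(n, n) gives q(63) = 14848. (Euler's theorem: # distinct-part partitions = # odd-part partitions.)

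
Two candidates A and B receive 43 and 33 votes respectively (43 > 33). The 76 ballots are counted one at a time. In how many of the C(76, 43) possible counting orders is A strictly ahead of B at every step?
Strict-lead orderings = 472910945943110671500

Total orderings of the 76 votes with 43 for A: C(76, 43) = 3594123189167641103400. By the Bertrand ballot formula (Cycle Lemma / reflection principle), the number of orderings in which A is strictly ahead of B throughout is (p − q)/(p + q) · C(p + q, p) = (43 − 33)/(43 + 33) · 3594123189167641103400 = 472910945943110671500.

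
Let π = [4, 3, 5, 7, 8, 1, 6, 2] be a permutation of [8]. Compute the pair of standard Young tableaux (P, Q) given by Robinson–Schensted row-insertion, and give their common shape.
P = [1, 2, 6, 8] / [3, 5] / [4, 7];  Q = [1, 3, 4, 5] / [2, 7] / [6, 8];  common shape = (4, 2, 2)

Row-insert the values π_1, π_2, … into P one at a time, bumping the leftmost entry strictly greater than the inserted value down to the next row. The recording tableau Q records, in position (i, j), the step at which that cell was added to P.
  Insert 4 (step 1): P = [4];  Q = [1]
  Insert 3 (step 2): P = [3] / [4];  Q = [1] / [2]
  Insert 5 (step 3): P = [3, 5] / [4];  Q = [1, 3] / [2]
  Insert 7 (step 4): P = [3, 5, 7] / [4];  Q = [1, 3, 4] / [2]
  Insert 8 (step 5): P = [3, 5, 7, 8] / [4];  Q = [1, 3, 4, 5] / [2]
  Insert 1 (step 6): P = [1, 5, 7, 8] / [3] / [4];  Q = [1, 3, 4, 5] / [2] / [6]
  Insert 6 (step 7): P = [1, 5, 6, 8] / [3, 7] / [4];  Q = [1, 3, 4, 5] / [2, 7] / [6]
  Insert 2 (step 8): P = [1, 2, 6, 8] / [3, 5] / [4, 7];  Q = [1, 3, 4, 5] / [2, 7] / [6, 8]
Final shape: (4, 2, 2).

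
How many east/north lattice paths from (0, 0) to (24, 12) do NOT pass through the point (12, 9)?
Number of paths = 1117939550

Total paths from (0, 0) to (24, 12): C(36, 24) = 1251677700. Paths through (12, 9): (paths (0, 0) → (12, 9)) × (paths (12, 9) → (24, 12)) = C(21, 12) · C(15, 12) = 293930 · 455 = 133738150. Avoidance count = 1251677700 − 133738150 = 1117939550.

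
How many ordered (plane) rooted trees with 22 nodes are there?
C_21 = 24466267020

These ordered rooted trees are counted by the Catalan number C_n = (1/(n + 1)) · C(2n, n). For n = 21: C_21 = (1/22) · C(42, 21) = 538257874440/22 = 24466267020.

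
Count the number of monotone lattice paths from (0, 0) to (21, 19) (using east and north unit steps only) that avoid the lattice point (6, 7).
Number of paths = 101451704640

Total paths from (0, 0) to (21, 19): C(40, 21) = 131282408400. Paths through (6, 7): (paths (0, 0) → (6, 7)) × (paths (6, 7) → (21, 19)) = C(13, 6) · C(27, 15) = 1716 · 17383860 = 29830703760. Avoidance count = 131282408400 − 29830703760 = 101451704640.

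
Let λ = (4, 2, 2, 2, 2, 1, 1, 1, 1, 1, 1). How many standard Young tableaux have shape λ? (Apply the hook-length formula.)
# SYT of shape (4, 2, 2, 2, 2, 1, 1, 1, 1, 1, 1) = 238680

Hook-length formula: f^λ = n! / Π hook(c), product over all cells c of the Young diagram. For λ = (4, 2, 2, 2, 2, 1, 1, 1, 1, 1, 1), n = 18 boxes. Hook lengths by row (left-to-right, top-to-bottom): [14, 7, 2, 1]; [11, 4]; [10, 3]; [9, 2]; [8, 1]; [6]; [5]; [4]; [3]; [2]; [1]. Product of hooks = 26824089600. So f^λ = 18! / 26824089600 = 6402373705728000 / 26824089600 = 238680.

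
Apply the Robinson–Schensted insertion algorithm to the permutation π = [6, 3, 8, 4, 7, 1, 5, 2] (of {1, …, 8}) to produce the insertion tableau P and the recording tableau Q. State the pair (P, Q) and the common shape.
P = [1, 2, 5] / [3, 4] / [6, 7] / [8];  Q = [1, 3, 5] / [2, 4] / [6, 7] / [8];  common shape = (3, 2, 2, 1)

Row-insert the values π_1, π_2, … into P one at a time, bumping the leftmost entry strictly greater than the inserted value down to the next row. The recording tableau Q records, in position (i, j), the step at which that cell was added to P.
  Insert 6 (step 1): P = [6];  Q = [1]
  Insert 3 (step 2): P = [3] / [6];  Q = [1] / [2]
  Insert 8 (step 3): P = [3, 8] / [6];  Q = [1, 3] / [2]
  Insert 4 (step 4): P = [3, 4] / [6, 8];  Q = [1, 3] / [2, 4]
  Insert 7 (step 5): P = [3, 4, 7] / [6, 8];  Q = [1, 3, 5] / [2, 4]
  Insert 1 (step 6): P = [1, 4, 7] / [3, 8] / [6];  Q = [1, 3, 5] / [2, 4] / [6]
  Insert 5 (step 7): P = [1, 4, 5] / [3, 7] / [6, 8];  Q = [1, 3, 5] / [2, 4] / [6, 7]
  Insert 2 (step 8): P = [1, 2, 5] / [3, 4] / [6, 7] / [8];  Q = [1, 3, 5] / [2, 4] / [6, 7] / [8]
Final shape: (3, 2, 2, 1).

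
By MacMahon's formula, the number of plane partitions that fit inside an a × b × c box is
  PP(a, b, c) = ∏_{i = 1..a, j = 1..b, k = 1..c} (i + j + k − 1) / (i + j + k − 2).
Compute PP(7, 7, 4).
PP(7, 7, 4) = 142174944340

Evaluate the triple product over i = 1..7, j = 1..7, k = 1..4. The factors are (2/1) · (3/2) · (4/3) · (5/4) · (3/2) · (4/3) · (5/4) · (6/5) · … (196 factors total). The numerators and denominators telescope so the product is an integer; carrying out the multiplication exactly gives PP(7, 7, 4) = 142174944340.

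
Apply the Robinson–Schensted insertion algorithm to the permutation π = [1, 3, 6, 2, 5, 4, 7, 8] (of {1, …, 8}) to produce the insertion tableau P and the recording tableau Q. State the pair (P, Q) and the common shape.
P = [1, 2, 4, 7, 8] / [3, 5] / [6];  Q = [1, 2, 3, 7, 8] / [4, 5] / [6];  common shape = (5, 2, 1)

Row-insert the values π_1, π_2, … into P one at a time, bumping the leftmost entry strictly greater than the inserted value down to the next row. The recording tableau Q records, in position (i, j), the step at which that cell was added to P.
  Insert 1 (step 1): P = [1];  Q = [1]
  Insert 3 (step 2): P = [1, 3];  Q = [1, 2]
  Insert 6 (step 3): P = [1, 3, 6];  Q = [1, 2, 3]
  Insert 2 (step 4): P = [1, 2, 6] / [3];  Q = [1, 2, 3] / [4]
  Insert 5 (step 5): P = [1, 2, 5] / [3, 6];  Q = [1, 2, 3] / [4, 5]
  Insert 4 (step 6): P = [1, 2, 4] / [3, 5] / [6];  Q = [1, 2, 3] / [4, 5] / [6]
  Insert 7 (step 7): P = [1, 2, 4, 7] / [3, 5] / [6];  Q = [1, 2, 3, 7] / [4, 5] / [6]
  Insert 8 (step 8): P = [1, 2, 4, 7, 8] / [3, 5] / [6];  Q = [1, 2, 3, 7, 8] / [4, 5] / [6]
Final shape: (5, 2, 1).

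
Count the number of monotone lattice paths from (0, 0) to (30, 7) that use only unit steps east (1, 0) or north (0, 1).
Number of paths = 10295472

A monotone lattice path from (0, 0) to (30, 7) consists of 30 east steps and 7 north steps in some order, so it is determined by which 30 of the 37 steps are east. The count is C(37, 30) = 10295472.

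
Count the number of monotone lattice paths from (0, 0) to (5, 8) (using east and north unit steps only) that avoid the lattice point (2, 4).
Number of paths = 762

Total paths from (0, 0) to (5, 8): C(13, 5) = 1287. Paths through (2, 4): (paths (0, 0) → (2, 4)) × (paths (2, 4) → (5, 8)) = C(6, 2) · C(7, 3) = 15 · 35 = 525. Avoidance count = 1287 − 525 = 762.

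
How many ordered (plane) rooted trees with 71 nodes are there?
C_70 = 1321422108420282270489942177190229544600

These ordered rooted trees are counted by the Catalan number C_n = (1/(n + 1)) · C(2n, n). For n = 70: C_70 = (1/71) · C(140, 70) = 93820969697840041204785894580506297666600/71 = 1321422108420282270489942177190229544600.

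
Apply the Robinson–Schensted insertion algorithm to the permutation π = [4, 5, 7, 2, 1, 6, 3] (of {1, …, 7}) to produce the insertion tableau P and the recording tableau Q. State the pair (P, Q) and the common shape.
P = [1, 3, 6] / [2, 5] / [4, 7];  Q = [1, 2, 3] / [4, 6] / [5, 7];  common shape = (3, 2, 2)

Row-insert the values π_1, π_2, … into P one at a time, bumping the leftmost entry strictly greater than the inserted value down to the next row. The recording tableau Q records, in position (i, j), the step at which that cell was added to P.
  Insert 4 (step 1): P = [4];  Q = [1]
  Insert 5 (step 2): P = [4, 5];  Q = [1, 2]
  Insert 7 (step 3): P = [4, 5, 7];  Q = [1, 2, 3]
  Insert 2 (step 4): P = [2, 5, 7] / [4];  Q = [1, 2, 3] / [4]
  Insert 1 (step 5): P = [1, 5, 7] / [2] / [4];  Q = [1, 2, 3] / [4] / [5]
  Insert 6 (step 6): P = [1, 5, 6] / [2, 7] / [4];  Q = [1, 2, 3] / [4, 6] / [5]
  Insert 3 (step 7): P = [1, 3, 6] / [2, 5] / [4, 7];  Q = [1, 2, 3] / [4, 6] / [5, 7]
Final shape: (3, 2, 2).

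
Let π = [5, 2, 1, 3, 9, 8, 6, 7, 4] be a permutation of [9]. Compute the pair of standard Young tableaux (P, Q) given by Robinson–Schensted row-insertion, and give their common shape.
P = [1, 3, 4, 7] / [2, 6] / [5, 8] / [9];  Q = [1, 4, 5, 8] / [2, 6] / [3, 7] / [9];  common shape = (4, 2, 2, 1)

Row-insert the values π_1, π_2, … into P one at a time, bumping the leftmost entry strictly greater than the inserted value down to the next row. The recording tableau Q records, in position (i, j), the step at which that cell was added to P.
  Insert 5 (step 1): P = [5];  Q = [1]
  Insert 2 (step 2): P = [2] / [5];  Q = [1] / [2]
  Insert 1 (step 3): P = [1] / [2] / [5];  Q = [1] / [2] / [3]
  Insert 3 (step 4): P = [1, 3] / [2] / [5];  Q = [1, 4] / [2] / [3]
  Insert 9 (step 5): P = [1, 3, 9] / [2] / [5];  Q = [1, 4, 5] / [2] / [3]
  Insert 8 (step 6): P = [1, 3, 8] / [2, 9] / [5];  Q = [1, 4, 5] / [2, 6] / [3]
  Insert 6 (step 7): P = [1, 3, 6] / [2, 8] / [5, 9];  Q = [1, 4, 5] / [2, 6] / [3, 7]
  Insert 7 (step 8): P = [1, 3, 6, 7] / [2, 8] / [5, 9];  Q = [1, 4, 5, 8] / [2, 6] / [3, 7]
  Insert 4 (step 9): P = [1, 3, 4, 7] / [2, 6] / [5, 8] / [9];  Q = [1, 4, 5, 8] / [2, 6] / [3, 7] / [9]
Final shape: (4, 2, 2, 1).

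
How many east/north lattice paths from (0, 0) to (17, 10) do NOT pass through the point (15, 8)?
Number of paths = 5494401

Total paths from (0, 0) to (17, 10): C(27, 17) = 8436285. Paths through (15, 8): (paths (0, 0) → (15, 8)) × (paths (15, 8) → (17, 10)) = C(23, 15) · C(4, 2) = 490314 · 6 = 2941884. Avoidance count = 8436285 − 2941884 = 5494401.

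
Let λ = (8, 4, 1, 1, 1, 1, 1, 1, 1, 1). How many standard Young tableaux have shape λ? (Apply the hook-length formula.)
# SYT of shape (8, 4, 1, 1, 1, 1, 1, 1, 1, 1) = 6113250

Hook-length formula: f^λ = n! / Π hook(c), product over all cells c of the Young diagram. For λ = (8, 4, 1, 1, 1, 1, 1, 1, 1, 1), n = 20 boxes. Hook lengths by row (left-to-right, top-to-bottom): [17, 8, 7, 6, 4, 3, 2, 1]; [12, 3, 2, 1]; [8]; [7]; [6]; [5]; [4]; [3]; [2]; [1]. Product of hooks = 397971947520. So f^λ = 20! / 397971947520 = 2432902008176640000 / 397971947520 = 6113250.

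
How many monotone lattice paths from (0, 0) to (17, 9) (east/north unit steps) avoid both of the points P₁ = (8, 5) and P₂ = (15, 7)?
Number of paths = 1459073

Inclusion–exclusion. Total paths: C(26, 17) = 3124550. Through P₁: C(13, 8)·C(13, 9) = 920205. Through P₂: C(22, 15)·C(4, 2) = 1023264. Since P₁ is strictly southwest of P₂, a monotone path through both must visit P₁ then P₂; paths through both = C(13, 8)·C(9, 7)·C(4, 2) = 277992. Avoid both = 3124550 − 920205 − 1023264 + 277992 = 1459073.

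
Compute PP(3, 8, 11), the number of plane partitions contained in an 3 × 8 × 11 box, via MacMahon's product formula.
PP(3, 8, 11) = 4783805983320

Evaluate the triple product over i = 1..3, j = 1..8, k = 1..11. The factors are (2/1) · (3/2) · (4/3) · (5/4) · (6/5) · (7/6) · (8/7) · (9/8) · … (264 factors total). The numerators and denominators telescope so the product is an integer; carrying out the multiplication exactly gives PP(3, 8, 11) = 4783805983320.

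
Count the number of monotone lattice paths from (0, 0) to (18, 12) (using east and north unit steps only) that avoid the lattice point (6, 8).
Number of paths = 81027765

Total paths from (0, 0) to (18, 12): C(30, 18) = 86493225. Paths through (6, 8): (paths (0, 0) → (6, 8)) × (paths (6, 8) → (18, 12)) = C(14, 6) · C(16, 12) = 3003 · 1820 = 5465460. Avoidance count = 86493225 − 5465460 = 81027765.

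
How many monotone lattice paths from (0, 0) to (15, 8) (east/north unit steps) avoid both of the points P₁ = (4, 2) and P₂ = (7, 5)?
Number of paths = 223494

Inclusion–exclusion. Total paths: C(23, 15) = 490314. Through P₁: C(6, 4)·C(17, 11) = 185640. Through P₂: C(12, 7)·C(11, 8) = 130680. Since P₁ is strictly southwest of P₂, a monotone path through both must visit P₁ then P₂; paths through both = C(6, 4)·C(6, 3)·C(11, 8) = 49500. Avoid both = 490314 − 185640 − 130680 + 49500 = 223494.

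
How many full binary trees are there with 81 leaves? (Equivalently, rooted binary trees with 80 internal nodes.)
C_80 = 1136359577947336271931632877004667456667613940

These full binary trees are counted by the Catalan number C_n = (1/(n + 1)) · C(2n, n). For n = 80: C_80 = (1/81) · C(160, 80) = 92045125813734238026462263037378063990076729140/81 = 1136359577947336271931632877004667456667613940.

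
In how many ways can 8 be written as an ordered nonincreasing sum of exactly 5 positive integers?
p(8, 5 parts) = 3

Partitions of n into exactly k parts ↔ partitions of n − k into at most k parts (subtract 1 from each part). For n = 8, k = 5, the partitions are: 4+1+1+1+1, 3+2+1+1+1, 2+2+2+1+1. Count = 3.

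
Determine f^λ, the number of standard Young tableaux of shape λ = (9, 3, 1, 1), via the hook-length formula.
# SYT of shape (9, 3, 1, 1) = 7007

Hook-length formula: f^λ = n! / Π hook(c), product over all cells c of the Young diagram. For λ = (9, 3, 1, 1), n = 14 boxes. Hook lengths by row (left-to-right, top-to-bottom): [12, 9, 8, 6, 5, 4, 3, 2, 1]; [5, 2, 1]; [2]; [1]. Product of hooks = 12441600. So f^λ = 14! / 12441600 = 87178291200 / 12441600 = 7007.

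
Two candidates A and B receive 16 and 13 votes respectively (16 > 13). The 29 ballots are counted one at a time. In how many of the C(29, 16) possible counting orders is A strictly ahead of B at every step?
Strict-lead orderings = 7020405

Total orderings of the 29 votes with 16 for A: C(29, 16) = 67863915. By the Bertrand ballot formula (Cycle Lemma / reflection principle), the number of orderings in which A is strictly ahead of B throughout is (p − q)/(p + q) · C(p + q, p) = (16 − 13)/(16 + 13) · 67863915 = 7020405.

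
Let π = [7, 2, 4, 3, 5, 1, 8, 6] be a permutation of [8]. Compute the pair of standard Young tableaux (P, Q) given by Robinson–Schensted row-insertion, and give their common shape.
P = [1, 3, 5, 6] / [2, 8] / [4] / [7];  Q = [1, 3, 5, 7] / [2, 8] / [4] / [6];  common shape = (4, 2, 1, 1)

Row-insert the values π_1, π_2, … into P one at a time, bumping the leftmost entry strictly greater than the inserted value down to the next row. The recording tableau Q records, in position (i, j), the step at which that cell was added to P.
  Insert 7 (step 1): P = [7];  Q = [1]
  Insert 2 (step 2): P = [2] / [7];  Q = [1] / [2]
  Insert 4 (step 3): P = [2, 4] / [7];  Q = [1, 3] / [2]
  Insert 3 (step 4): P = [2, 3] / [4] / [7];  Q = [1, 3] / [2] / [4]
  Insert 5 (step 5): P = [2, 3, 5] / [4] / [7];  Q = [1, 3, 5] / [2] / [4]
  Insert 1 (step 6): P = [1, 3, 5] / [2] / [4] / [7];  Q = [1, 3, 5] / [2] / [4] / [6]
  Insert 8 (step 7): P = [1, 3, 5, 8] / [2] / [4] / [7];  Q = [1, 3, 5, 7] / [2] / [4] / [6]
  Insert 6 (step 8): P = [1, 3, 5, 6] / [2, 8] / [4] / [7];  Q = [1, 3, 5, 7] / [2, 8] / [4] / [6]
Final shape: (4, 2, 1, 1).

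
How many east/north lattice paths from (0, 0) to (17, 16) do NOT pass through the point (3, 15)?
Number of paths = 1166790870

Total paths from (0, 0) to (17, 16): C(33, 17) = 1166803110. Paths through (3, 15): (paths (0, 0) → (3, 15)) × (paths (3, 15) → (17, 16)) = C(18, 3) · C(15, 14) = 816 · 15 = 12240. Avoidance count = 1166803110 − 12240 = 1166790870.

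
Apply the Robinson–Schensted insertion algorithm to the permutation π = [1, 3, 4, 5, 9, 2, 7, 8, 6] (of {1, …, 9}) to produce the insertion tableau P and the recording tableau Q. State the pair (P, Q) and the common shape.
P = [1, 2, 4, 5, 6, 8] / [3, 7] / [9];  Q = [1, 2, 3, 4, 5, 8] / [6, 7] / [9];  common shape = (6, 2, 1)

Row-insert the values π_1, π_2, … into P one at a time, bumping the leftmost entry strictly greater than the inserted value down to the next row. The recording tableau Q records, in position (i, j), the step at which that cell was added to P.
  Insert 1 (step 1): P = [1];  Q = [1]
  Insert 3 (step 2): P = [1, 3];  Q = [1, 2]
  Insert 4 (step 3): P = [1, 3, 4];  Q = [1, 2, 3]
  Insert 5 (step 4): P = [1, 3, 4, 5];  Q = [1, 2, 3, 4]
  Insert 9 (step 5): P = [1, 3, 4, 5, 9];  Q = [1, 2, 3, 4, 5]
  Insert 2 (step 6): P = [1, 2, 4, 5, 9] / [3];  Q = [1, 2, 3, 4, 5] / [6]
  Insert 7 (step 7): P = [1, 2, 4, 5, 7] / [3, 9];  Q = [1, 2, 3, 4, 5] / [6, 7]
  Insert 8 (step 8): P = [1, 2, 4, 5, 7, 8] / [3, 9];  Q = [1, 2, 3, 4, 5, 8] / [6, 7]
  Insert 6 (step 9): P = [1, 2, 4, 5, 6, 8] / [3, 7] / [9];  Q = [1, 2, 3, 4, 5, 8] / [6, 7] / [9]
Final shape: (6, 2, 1).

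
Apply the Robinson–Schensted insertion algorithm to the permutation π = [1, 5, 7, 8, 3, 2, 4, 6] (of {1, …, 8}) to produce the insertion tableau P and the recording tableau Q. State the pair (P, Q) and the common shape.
P = [1, 2, 4, 6] / [3, 7, 8] / [5];  Q = [1, 2, 3, 4] / [5, 7, 8] / [6];  common shape = (4, 3, 1)

Row-insert the values π_1, π_2, … into P one at a time, bumping the leftmost entry strictly greater than the inserted value down to the next row. The recording tableau Q records, in position (i, j), the step at which that cell was added to P.
  Insert 1 (step 1): P = [1];  Q = [1]
  Insert 5 (step 2): P = [1, 5];  Q = [1, 2]
  Insert 7 (step 3): P = [1, 5, 7];  Q = [1, 2, 3]
  Insert 8 (step 4): P = [1, 5, 7, 8];  Q = [1, 2, 3, 4]
  Insert 3 (step 5): P = [1, 3, 7, 8] / [5];  Q = [1, 2, 3, 4] / [5]
  Insert 2 (step 6): P = [1, 2, 7, 8] / [3] / [5];  Q = [1, 2, 3, 4] / [5] / [6]
  Insert 4 (step 7): P = [1, 2, 4, 8] / [3, 7] / [5];  Q = [1, 2, 3, 4] / [5, 7] / [6]
  Insert 6 (step 8): P = [1, 2, 4, 6] / [3, 7, 8] / [5];  Q = [1, 2, 3, 4] / [5, 7, 8] / [6]
Final shape: (4, 3, 1).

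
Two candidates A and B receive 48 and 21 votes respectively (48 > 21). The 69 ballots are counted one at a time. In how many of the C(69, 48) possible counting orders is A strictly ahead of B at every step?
Strict-lead orderings = 105576915432168180

Total orderings of the 69 votes with 48 for A: C(69, 48) = 269807672771096460. By the Bertrand ballot formula (Cycle Lemma / reflection principle), the number of orderings in which A is strictly ahead of B throughout is (p − q)/(p + q) · C(p + q, p) = (48 − 21)/(48 + 21) · 269807672771096460 = 105576915432168180.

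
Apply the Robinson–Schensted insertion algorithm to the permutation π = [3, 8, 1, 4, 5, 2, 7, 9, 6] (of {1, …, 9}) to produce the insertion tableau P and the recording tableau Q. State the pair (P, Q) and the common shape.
P = [1, 2, 5, 6, 9] / [3, 4, 7] / [8];  Q = [1, 2, 5, 7, 8] / [3, 4, 9] / [6];  common shape = (5, 3, 1)

Row-insert the values π_1, π_2, … into P one at a time, bumping the leftmost entry strictly greater than the inserted value down to the next row. The recording tableau Q records, in position (i, j), the step at which that cell was added to P.
  Insert 3 (step 1): P = [3];  Q = [1]
  Insert 8 (step 2): P = [3, 8];  Q = [1, 2]
  Insert 1 (step 3): P = [1, 8] / [3];  Q = [1, 2] / [3]
  Insert 4 (step 4): P = [1, 4] / [3, 8];  Q = [1, 2] / [3, 4]
  Insert 5 (step 5): P = [1, 4, 5] / [3, 8];  Q = [1, 2, 5] / [3, 4]
  Insert 2 (step 6): P = [1, 2, 5] / [3, 4] / [8];  Q = [1, 2, 5] / [3, 4] / [6]
  Insert 7 (step 7): P = [1, 2, 5, 7] / [3, 4] / [8];  Q = [1, 2, 5, 7] / [3, 4] / [6]
  Insert 9 (step 8): P = [1, 2, 5, 7, 9] / [3, 4] / [8];  Q = [1, 2, 5, 7, 8] / [3, 4] / [6]
  Insert 6 (step 9): P = [1, 2, 5, 6, 9] / [3, 4, 7] / [8];  Q = [1, 2, 5, 7, 8] / [3, 4, 9] / [6]
Final shape: (5, 3, 1).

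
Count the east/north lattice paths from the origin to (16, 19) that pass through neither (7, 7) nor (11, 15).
Number of paths = 2291718870

Inclusion–exclusion. Total paths: C(35, 16) = 4059928950. Through P₁: C(14, 7)·C(21, 9) = 1008767760. Through P₂: C(26, 11)·C(9, 5) = 973496160. Since P₁ is strictly southwest of P₂, a monotone path through both must visit P₁ then P₂; paths through both = C(14, 7)·C(12, 4)·C(9, 5) = 214053840. Avoid both = 4059928950 − 1008767760 − 973496160 + 214053840 = 2291718870.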